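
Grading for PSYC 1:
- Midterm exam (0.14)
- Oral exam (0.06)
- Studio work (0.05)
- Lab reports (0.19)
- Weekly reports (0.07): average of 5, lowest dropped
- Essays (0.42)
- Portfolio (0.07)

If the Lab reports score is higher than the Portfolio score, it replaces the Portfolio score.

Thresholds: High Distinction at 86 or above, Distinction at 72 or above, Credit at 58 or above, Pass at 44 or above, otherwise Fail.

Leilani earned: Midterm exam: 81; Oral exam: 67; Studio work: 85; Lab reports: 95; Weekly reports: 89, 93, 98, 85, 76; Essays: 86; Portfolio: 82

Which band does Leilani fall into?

High Distinction

Weekly reports: drop 76 → average of remaining 4 = 365/4 = 91.25
Lab reports (95) > Portfolio (82), so Portfolio counts as 95.
Weighted total:
  Midterm exam 81 × 0.14 = 11.34
  Oral exam 67 × 0.06 = 4.02
  Studio work 85 × 0.05 = 4.25
  Lab reports 95 × 0.19 = 18.05
  Weekly reports 91.25 × 0.07 = 6.3875
  Essays 86 × 0.42 = 36.12
  Portfolio 95 × 0.07 = 6.65
Sum = 86.8175
86.8175 ≥ 86 → High Distinction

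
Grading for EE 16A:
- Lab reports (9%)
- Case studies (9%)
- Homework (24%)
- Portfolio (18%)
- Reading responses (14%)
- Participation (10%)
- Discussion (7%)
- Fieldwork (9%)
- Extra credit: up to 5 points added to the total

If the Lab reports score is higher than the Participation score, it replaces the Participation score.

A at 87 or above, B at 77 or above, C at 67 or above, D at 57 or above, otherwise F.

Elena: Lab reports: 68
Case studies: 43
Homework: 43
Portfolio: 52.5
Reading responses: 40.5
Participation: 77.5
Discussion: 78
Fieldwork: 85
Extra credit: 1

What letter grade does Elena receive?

Lab reports (68) ≤ Participation (77.5), so Participation stays at 77.5.
Weighted total:
  Lab reports 68 × 0.09 = 6.12
  Case studies 43 × 0.09 = 3.87
  Homework 43 × 0.24 = 10.32
  Portfolio 52.5 × 0.18 = 9.45
  Reading responses 40.5 × 0.14 = 5.67
  Participation 77.5 × 0.1 = 7.75
  Discussion 78 × 0.07 = 5.46
  Fieldwork 85 × 0.09 = 7.65
Sum = 56.29
Extra credit: 56.29 + 1 = 57.29
57.29 is ≥ 57 and < 67 → D

D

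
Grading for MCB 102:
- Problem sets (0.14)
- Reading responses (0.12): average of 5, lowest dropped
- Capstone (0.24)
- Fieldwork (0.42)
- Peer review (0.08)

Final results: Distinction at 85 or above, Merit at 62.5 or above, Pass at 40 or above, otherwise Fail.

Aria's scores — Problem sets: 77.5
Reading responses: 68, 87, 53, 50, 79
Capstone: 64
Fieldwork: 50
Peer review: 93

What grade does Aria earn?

Merit

Reading responses: drop 50 → average of remaining 4 = 287/4 = 71.75
Weighted total:
  Problem sets 77.5 × 0.14 = 10.85
  Reading responses 71.75 × 0.12 = 8.61
  Capstone 64 × 0.24 = 15.36
  Fieldwork 50 × 0.42 = 21
  Peer review 93 × 0.08 = 7.44
Sum = 63.26
63.26 is ≥ 62.5 and < 85 → Merit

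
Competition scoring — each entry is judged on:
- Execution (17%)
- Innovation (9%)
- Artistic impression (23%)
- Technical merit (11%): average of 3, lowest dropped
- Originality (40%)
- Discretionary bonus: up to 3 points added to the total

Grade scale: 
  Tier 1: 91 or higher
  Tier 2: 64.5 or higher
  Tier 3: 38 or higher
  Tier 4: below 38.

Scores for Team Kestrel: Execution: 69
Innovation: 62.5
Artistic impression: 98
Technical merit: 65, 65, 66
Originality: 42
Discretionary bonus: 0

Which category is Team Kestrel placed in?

Tier 3

Technical merit: drop 65 → average of remaining 2 = 131/2 = 65.5
Weighted total:
  Execution 69 × 0.17 = 11.73
  Innovation 62.5 × 0.09 = 5.625
  Artistic impression 98 × 0.23 = 22.54
  Technical merit 65.5 × 0.11 = 7.205
  Originality 42 × 0.4 = 16.8
Sum = 63.9
Discretionary bonus: 63.9 + 0 = 63.9
63.9 is ≥ 38 and < 64.5 → Tier 3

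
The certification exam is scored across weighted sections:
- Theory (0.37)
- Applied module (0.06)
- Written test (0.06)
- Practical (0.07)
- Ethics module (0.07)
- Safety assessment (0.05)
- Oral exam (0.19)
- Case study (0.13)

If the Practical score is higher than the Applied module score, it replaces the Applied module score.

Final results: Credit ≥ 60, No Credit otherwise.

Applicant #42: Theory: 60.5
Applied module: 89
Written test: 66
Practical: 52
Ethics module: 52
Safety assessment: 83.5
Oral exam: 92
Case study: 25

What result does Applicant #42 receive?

Practical (52) ≤ Applied module (89), so Applied module stays at 89.
Weighted total:
  Theory 60.5 × 0.37 = 22.385
  Applied module 89 × 0.06 = 5.34
  Written test 66 × 0.06 = 3.96
  Practical 52 × 0.07 = 3.64
  Ethics module 52 × 0.07 = 3.64
  Safety assessment 83.5 × 0.05 = 4.175
  Oral exam 92 × 0.19 = 17.48
  Case study 25 × 0.13 = 3.25
Sum = 63.87
63.87 ≥ 60 → Credit

Credit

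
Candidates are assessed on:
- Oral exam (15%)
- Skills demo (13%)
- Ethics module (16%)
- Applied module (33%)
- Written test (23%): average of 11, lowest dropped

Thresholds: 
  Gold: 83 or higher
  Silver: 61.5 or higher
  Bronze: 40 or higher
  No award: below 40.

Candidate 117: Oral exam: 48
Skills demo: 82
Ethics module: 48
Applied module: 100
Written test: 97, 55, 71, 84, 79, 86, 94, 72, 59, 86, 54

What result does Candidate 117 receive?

Silver

Written test: drop 54 → average of remaining 10 = 783/10 = 78.3
Weighted total:
  Oral exam 48 × 0.15 = 7.2
  Skills demo 82 × 0.13 = 10.66
  Ethics module 48 × 0.16 = 7.68
  Applied module 100 × 0.33 = 33
  Written test 78.3 × 0.23 = 18.009
Sum = 76.549
76.549 is ≥ 61.5 and < 83 → Silver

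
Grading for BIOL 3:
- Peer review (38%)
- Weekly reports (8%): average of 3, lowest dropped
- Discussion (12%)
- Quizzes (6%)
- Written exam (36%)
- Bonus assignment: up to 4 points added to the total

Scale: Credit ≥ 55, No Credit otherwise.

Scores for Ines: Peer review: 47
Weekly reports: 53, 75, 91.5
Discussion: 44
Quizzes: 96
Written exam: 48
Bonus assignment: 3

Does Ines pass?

Weekly reports: drop 53 → average of remaining 2 = 166.5/2 = 83.25
Weighted total:
  Peer review 47 × 0.38 = 17.86
  Weekly reports 83.25 × 0.08 = 6.66
  Discussion 44 × 0.12 = 5.28
  Quizzes 96 × 0.06 = 5.76
  Written exam 48 × 0.36 = 17.28
Sum = 52.84
Bonus assignment: 52.84 + 3 = 55.84
55.84 ≥ 55 → Credit

Credit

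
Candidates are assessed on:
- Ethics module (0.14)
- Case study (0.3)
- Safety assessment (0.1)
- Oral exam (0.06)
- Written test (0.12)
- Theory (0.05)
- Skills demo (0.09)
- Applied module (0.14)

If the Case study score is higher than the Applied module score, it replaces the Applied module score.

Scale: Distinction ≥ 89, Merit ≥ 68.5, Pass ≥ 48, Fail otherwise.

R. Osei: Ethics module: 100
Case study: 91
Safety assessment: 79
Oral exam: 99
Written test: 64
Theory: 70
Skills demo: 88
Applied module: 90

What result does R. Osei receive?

Merit

Case study (91) > Applied module (90), so Applied module counts as 91.
Weighted total:
  Ethics module 100 × 0.14 = 14
  Case study 91 × 0.3 = 27.3
  Safety assessment 79 × 0.1 = 7.9
  Oral exam 99 × 0.06 = 5.94
  Written test 64 × 0.12 = 7.68
  Theory 70 × 0.05 = 3.5
  Skills demo 88 × 0.09 = 7.92
  Applied module 91 × 0.14 = 12.74
Sum = 86.98
86.98 is ≥ 68.5 and < 89 → Merit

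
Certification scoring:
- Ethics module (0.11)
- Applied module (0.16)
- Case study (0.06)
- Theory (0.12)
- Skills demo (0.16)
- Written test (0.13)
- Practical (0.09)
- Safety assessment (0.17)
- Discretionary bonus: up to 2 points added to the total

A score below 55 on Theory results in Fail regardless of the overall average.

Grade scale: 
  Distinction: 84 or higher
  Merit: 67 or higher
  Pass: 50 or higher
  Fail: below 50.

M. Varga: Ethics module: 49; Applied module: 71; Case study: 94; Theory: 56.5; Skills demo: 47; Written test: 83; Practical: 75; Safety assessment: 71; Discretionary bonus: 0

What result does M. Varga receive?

Pass

Theory score 56.5 ≥ 55: minimum met.
Weighted total:
  Ethics module 49 × 0.11 = 5.39
  Applied module 71 × 0.16 = 11.36
  Case study 94 × 0.06 = 5.64
  Theory 56.5 × 0.12 = 6.78
  Skills demo 47 × 0.16 = 7.52
  Written test 83 × 0.13 = 10.79
  Practical 75 × 0.09 = 6.75
  Safety assessment 71 × 0.17 = 12.07
Sum = 66.3
Discretionary bonus: 66.3 + 0 = 66.3
66.3 is ≥ 50 and < 67 → Pass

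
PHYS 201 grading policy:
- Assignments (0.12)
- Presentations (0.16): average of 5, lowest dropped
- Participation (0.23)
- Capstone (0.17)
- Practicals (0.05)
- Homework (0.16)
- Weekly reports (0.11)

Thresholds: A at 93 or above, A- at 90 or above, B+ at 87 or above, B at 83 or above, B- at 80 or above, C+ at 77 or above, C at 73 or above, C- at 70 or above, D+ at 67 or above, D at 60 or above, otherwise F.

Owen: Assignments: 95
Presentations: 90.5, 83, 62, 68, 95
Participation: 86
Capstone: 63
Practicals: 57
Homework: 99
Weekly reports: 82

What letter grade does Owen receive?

B

Presentations: drop 62 → average of remaining 4 = 336.5/4 = 84.125
Weighted total:
  Assignments 95 × 0.12 = 11.4
  Presentations 84.125 × 0.16 = 13.46
  Participation 86 × 0.23 = 19.78
  Capstone 63 × 0.17 = 10.71
  Practicals 57 × 0.05 = 2.85
  Homework 99 × 0.16 = 15.84
  Weekly reports 82 × 0.11 = 9.02
Sum = 83.06
83.06 is ≥ 83 and < 87 → B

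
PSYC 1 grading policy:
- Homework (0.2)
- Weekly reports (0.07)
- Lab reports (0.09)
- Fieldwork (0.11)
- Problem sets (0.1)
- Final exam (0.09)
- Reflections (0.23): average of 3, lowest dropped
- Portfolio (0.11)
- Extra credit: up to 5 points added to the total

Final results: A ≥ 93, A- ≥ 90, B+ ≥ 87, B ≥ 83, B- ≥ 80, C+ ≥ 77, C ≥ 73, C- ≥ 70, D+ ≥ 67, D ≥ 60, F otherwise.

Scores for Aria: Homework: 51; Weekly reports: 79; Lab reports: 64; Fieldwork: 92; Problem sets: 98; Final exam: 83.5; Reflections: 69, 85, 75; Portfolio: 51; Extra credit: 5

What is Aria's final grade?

Reflections: drop 69 → average of remaining 2 = 160/2 = 80
Weighted total:
  Homework 51 × 0.2 = 10.2
  Weekly reports 79 × 0.07 = 5.53
  Lab reports 64 × 0.09 = 5.76
  Fieldwork 92 × 0.11 = 10.12
  Problem sets 98 × 0.1 = 9.8
  Final exam 83.5 × 0.09 = 7.515
  Reflections 80 × 0.23 = 18.4
  Portfolio 51 × 0.11 = 5.61
Sum = 72.935
Extra credit: 72.935 + 5 = 77.935
77.935 is ≥ 77 and < 80 → C+

C+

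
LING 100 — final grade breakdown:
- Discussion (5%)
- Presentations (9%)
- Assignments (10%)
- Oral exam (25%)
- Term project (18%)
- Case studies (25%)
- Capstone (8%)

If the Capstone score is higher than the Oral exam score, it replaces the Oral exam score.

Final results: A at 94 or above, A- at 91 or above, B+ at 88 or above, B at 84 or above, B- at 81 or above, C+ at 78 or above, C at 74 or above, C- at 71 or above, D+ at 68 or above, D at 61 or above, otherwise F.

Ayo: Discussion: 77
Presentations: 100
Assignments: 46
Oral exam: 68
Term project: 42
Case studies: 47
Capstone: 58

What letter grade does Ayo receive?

F

Capstone (58) ≤ Oral exam (68), so Oral exam stays at 68.
Weighted total:
  Discussion 77 × 0.05 = 3.85
  Presentations 100 × 0.09 = 9
  Assignments 46 × 0.1 = 4.6
  Oral exam 68 × 0.25 = 17
  Term project 42 × 0.18 = 7.56
  Case studies 47 × 0.25 = 11.75
  Capstone 58 × 0.08 = 4.64
Sum = 58.4
58.4 < 61 → F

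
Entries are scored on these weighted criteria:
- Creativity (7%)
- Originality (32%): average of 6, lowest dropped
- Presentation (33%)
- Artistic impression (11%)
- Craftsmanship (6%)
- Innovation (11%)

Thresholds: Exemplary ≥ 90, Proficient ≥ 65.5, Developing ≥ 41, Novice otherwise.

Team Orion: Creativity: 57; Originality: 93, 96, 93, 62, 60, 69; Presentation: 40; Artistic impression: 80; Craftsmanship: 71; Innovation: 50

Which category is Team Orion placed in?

Developing

Originality: drop 60 → average of remaining 5 = 413/5 = 82.6
Weighted total:
  Creativity 57 × 0.07 = 3.99
  Originality 82.6 × 0.32 = 26.432
  Presentation 40 × 0.33 = 13.2
  Artistic impression 80 × 0.11 = 8.8
  Craftsmanship 71 × 0.06 = 4.26
  Innovation 50 × 0.11 = 5.5
Sum = 62.182
62.182 is ≥ 41 and < 65.5 → Developing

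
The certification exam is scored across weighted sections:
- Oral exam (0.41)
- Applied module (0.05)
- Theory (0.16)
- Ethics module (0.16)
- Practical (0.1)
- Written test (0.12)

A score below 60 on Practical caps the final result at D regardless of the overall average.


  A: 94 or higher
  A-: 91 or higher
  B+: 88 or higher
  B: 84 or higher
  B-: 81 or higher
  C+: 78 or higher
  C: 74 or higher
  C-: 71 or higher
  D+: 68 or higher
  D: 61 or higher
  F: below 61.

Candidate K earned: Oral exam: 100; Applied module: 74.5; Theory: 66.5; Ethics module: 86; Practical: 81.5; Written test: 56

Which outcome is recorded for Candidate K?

B-

Practical score 81.5 ≥ 60: minimum met.
Weighted total:
  Oral exam 100 × 0.41 = 41
  Applied module 74.5 × 0.05 = 3.725
  Theory 66.5 × 0.16 = 10.64
  Ethics module 86 × 0.16 = 13.76
  Practical 81.5 × 0.1 = 8.15
  Written test 56 × 0.12 = 6.72
Sum = 83.995
83.995 is ≥ 81 and < 84 → B-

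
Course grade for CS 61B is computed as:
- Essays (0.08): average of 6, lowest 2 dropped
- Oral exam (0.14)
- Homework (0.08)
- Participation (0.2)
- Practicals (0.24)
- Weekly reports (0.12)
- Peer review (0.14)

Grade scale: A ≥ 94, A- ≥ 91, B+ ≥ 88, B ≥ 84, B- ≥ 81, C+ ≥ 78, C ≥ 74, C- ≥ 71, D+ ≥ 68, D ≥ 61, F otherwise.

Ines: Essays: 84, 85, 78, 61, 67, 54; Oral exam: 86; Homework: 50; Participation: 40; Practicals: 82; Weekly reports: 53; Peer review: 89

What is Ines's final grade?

D+

Essays: drop 54, 61 → average of remaining 4 = 314/4 = 78.5
Weighted total:
  Essays 78.5 × 0.08 = 6.28
  Oral exam 86 × 0.14 = 12.04
  Homework 50 × 0.08 = 4
  Participation 40 × 0.2 = 8
  Practicals 82 × 0.24 = 19.68
  Weekly reports 53 × 0.12 = 6.36
  Peer review 89 × 0.14 = 12.46
Sum = 68.82
68.82 is ≥ 68 and < 71 → D+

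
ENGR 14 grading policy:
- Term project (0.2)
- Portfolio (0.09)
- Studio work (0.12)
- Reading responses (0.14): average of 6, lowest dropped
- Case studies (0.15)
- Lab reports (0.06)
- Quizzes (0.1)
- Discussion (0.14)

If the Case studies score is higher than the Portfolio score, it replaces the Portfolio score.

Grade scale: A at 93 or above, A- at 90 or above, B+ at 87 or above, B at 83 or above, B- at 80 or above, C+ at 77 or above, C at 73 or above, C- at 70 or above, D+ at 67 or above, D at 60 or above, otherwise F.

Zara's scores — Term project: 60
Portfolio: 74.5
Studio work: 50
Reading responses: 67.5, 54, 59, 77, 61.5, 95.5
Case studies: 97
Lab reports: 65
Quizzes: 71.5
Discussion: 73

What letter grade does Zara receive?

C-

Reading responses: drop 54 → average of remaining 5 = 360.5/5 = 72.1
Case studies (97) > Portfolio (74.5), so Portfolio counts as 97.
Weighted total:
  Term project 60 × 0.2 = 12
  Portfolio 97 × 0.09 = 8.73
  Studio work 50 × 0.12 = 6
  Reading responses 72.1 × 0.14 = 10.094
  Case studies 97 × 0.15 = 14.55
  Lab reports 65 × 0.06 = 3.9
  Quizzes 71.5 × 0.1 = 7.15
  Discussion 73 × 0.14 = 10.22
Sum = 72.644
72.644 is ≥ 70 and < 73 → C-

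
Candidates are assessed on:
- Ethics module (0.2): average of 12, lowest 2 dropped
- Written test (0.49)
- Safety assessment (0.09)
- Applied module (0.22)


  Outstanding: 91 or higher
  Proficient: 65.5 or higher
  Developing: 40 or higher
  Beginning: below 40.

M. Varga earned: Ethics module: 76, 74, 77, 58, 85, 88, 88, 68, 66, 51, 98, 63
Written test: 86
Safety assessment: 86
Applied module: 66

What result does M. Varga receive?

Proficient

Ethics module: drop 51, 58 → average of remaining 10 = 783/10 = 78.3
Weighted total:
  Ethics module 78.3 × 0.2 = 15.66
  Written test 86 × 0.49 = 42.14
  Safety assessment 86 × 0.09 = 7.74
  Applied module 66 × 0.22 = 14.52
Sum = 80.06
80.06 is ≥ 65.5 and < 91 → Proficient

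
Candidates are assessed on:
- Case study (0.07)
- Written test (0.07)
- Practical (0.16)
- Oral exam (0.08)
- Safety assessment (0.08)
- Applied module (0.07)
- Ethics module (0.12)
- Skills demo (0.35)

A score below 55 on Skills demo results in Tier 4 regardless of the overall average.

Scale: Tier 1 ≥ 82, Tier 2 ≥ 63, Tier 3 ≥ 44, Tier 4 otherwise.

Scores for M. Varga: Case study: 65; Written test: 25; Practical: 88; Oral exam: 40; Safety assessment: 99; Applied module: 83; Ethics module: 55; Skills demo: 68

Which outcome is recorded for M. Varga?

Skills demo score 68 ≥ 55: minimum met.
Weighted total:
  Case study 65 × 0.07 = 4.55
  Written test 25 × 0.07 = 1.75
  Practical 88 × 0.16 = 14.08
  Oral exam 40 × 0.08 = 3.2
  Safety assessment 99 × 0.08 = 7.92
  Applied module 83 × 0.07 = 5.81
  Ethics module 55 × 0.12 = 6.6
  Skills demo 68 × 0.35 = 23.8
Sum = 67.71
67.71 is ≥ 63 and < 82 → Tier 2

Tier 2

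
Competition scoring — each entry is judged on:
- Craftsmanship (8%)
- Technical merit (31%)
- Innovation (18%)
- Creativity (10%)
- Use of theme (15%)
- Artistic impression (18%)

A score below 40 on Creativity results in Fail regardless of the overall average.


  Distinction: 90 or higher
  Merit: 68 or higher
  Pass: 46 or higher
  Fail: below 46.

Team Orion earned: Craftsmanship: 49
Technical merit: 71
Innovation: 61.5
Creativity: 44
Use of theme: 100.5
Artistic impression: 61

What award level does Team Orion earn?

Pass

Creativity score 44 ≥ 40: minimum met.
Weighted total:
  Craftsmanship 49 × 0.08 = 3.92
  Technical merit 71 × 0.31 = 22.01
  Innovation 61.5 × 0.18 = 11.07
  Creativity 44 × 0.1 = 4.4
  Use of theme 100.5 × 0.15 = 15.075
  Artistic impression 61 × 0.18 = 10.98
Sum = 67.455
67.455 is ≥ 46 and < 68 → Pass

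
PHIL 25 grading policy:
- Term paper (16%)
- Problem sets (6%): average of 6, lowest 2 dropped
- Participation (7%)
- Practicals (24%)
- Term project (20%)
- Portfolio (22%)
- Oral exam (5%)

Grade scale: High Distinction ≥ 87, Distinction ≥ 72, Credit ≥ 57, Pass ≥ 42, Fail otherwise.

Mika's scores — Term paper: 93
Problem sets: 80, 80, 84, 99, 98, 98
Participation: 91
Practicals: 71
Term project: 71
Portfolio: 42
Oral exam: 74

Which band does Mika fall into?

Problem sets: drop 80, 80 → average of remaining 4 = 379/4 = 94.75
Weighted total:
  Term paper 93 × 0.16 = 14.88
  Problem sets 94.75 × 0.06 = 5.685
  Participation 91 × 0.07 = 6.37
  Practicals 71 × 0.24 = 17.04
  Term project 71 × 0.2 = 14.2
  Portfolio 42 × 0.22 = 9.24
  Oral exam 74 × 0.05 = 3.7
Sum = 71.115
71.115 is ≥ 57 and < 72 → Credit

Credit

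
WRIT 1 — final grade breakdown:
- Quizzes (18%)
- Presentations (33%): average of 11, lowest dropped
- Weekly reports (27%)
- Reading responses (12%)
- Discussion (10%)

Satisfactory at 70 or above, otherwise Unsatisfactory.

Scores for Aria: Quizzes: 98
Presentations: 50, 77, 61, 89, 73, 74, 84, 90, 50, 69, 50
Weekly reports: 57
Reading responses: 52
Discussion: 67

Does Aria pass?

Presentations: drop 50 → average of remaining 10 = 717/10 = 71.7
Weighted total:
  Quizzes 98 × 0.18 = 17.64
  Presentations 71.7 × 0.33 = 23.661
  Weekly reports 57 × 0.27 = 15.39
  Reading responses 52 × 0.12 = 6.24
  Discussion 67 × 0.1 = 6.7
Sum = 69.631
69.631 < 70 → Unsatisfactory

Unsatisfactory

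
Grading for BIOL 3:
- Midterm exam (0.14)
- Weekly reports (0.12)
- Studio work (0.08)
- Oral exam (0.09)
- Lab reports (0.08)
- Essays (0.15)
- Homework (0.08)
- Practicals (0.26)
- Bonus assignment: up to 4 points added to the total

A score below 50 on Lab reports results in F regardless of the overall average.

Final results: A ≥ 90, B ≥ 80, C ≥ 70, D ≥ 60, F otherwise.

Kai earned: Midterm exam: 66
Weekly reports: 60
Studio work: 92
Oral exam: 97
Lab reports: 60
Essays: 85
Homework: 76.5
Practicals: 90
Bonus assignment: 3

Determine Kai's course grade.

Lab reports score 60 ≥ 50: minimum met.
Weighted total:
  Midterm exam 66 × 0.14 = 9.24
  Weekly reports 60 × 0.12 = 7.2
  Studio work 92 × 0.08 = 7.36
  Oral exam 97 × 0.09 = 8.73
  Lab reports 60 × 0.08 = 4.8
  Essays 85 × 0.15 = 12.75
  Homework 76.5 × 0.08 = 6.12
  Practicals 90 × 0.26 = 23.4
Sum = 79.6
Bonus assignment: 79.6 + 3 = 82.6
82.6 is ≥ 80 and < 90 → B

B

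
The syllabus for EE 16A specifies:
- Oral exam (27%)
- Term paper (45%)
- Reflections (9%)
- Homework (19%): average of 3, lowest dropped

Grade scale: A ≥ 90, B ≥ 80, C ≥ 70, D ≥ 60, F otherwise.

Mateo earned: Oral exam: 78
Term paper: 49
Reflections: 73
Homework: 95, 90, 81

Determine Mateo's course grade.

D

Homework: drop 81 → average of remaining 2 = 185/2 = 92.5
Weighted total:
  Oral exam 78 × 0.27 = 21.06
  Term paper 49 × 0.45 = 22.05
  Reflections 73 × 0.09 = 6.57
  Homework 92.5 × 0.19 = 17.575
Sum = 67.255
67.255 is ≥ 60 and < 70 → D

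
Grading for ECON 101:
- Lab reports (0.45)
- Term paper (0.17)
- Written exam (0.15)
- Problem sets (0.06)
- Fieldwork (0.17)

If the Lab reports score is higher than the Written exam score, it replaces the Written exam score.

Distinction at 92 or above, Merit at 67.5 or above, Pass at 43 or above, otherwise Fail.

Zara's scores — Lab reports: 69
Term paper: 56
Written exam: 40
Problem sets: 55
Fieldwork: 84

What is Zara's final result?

Lab reports (69) > Written exam (40), so Written exam counts as 69.
Weighted total:
  Lab reports 69 × 0.45 = 31.05
  Term paper 56 × 0.17 = 9.52
  Written exam 69 × 0.15 = 10.35
  Problem sets 55 × 0.06 = 3.3
  Fieldwork 84 × 0.17 = 14.28
Sum = 68.5
68.5 is ≥ 67.5 and < 92 → Merit

Merit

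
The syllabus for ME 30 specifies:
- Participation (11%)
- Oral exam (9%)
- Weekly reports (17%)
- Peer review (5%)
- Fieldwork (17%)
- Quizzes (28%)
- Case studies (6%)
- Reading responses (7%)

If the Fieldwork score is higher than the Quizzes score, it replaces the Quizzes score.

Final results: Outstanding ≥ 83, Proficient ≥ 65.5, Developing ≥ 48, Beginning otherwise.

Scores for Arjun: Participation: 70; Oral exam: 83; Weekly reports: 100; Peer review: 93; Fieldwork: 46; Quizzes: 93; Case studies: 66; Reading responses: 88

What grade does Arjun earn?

Proficient

Fieldwork (46) ≤ Quizzes (93), so Quizzes stays at 93.
Weighted total:
  Participation 70 × 0.11 = 7.7
  Oral exam 83 × 0.09 = 7.47
  Weekly reports 100 × 0.17 = 17
  Peer review 93 × 0.05 = 4.65
  Fieldwork 46 × 0.17 = 7.82
  Quizzes 93 × 0.28 = 26.04
  Case studies 66 × 0.06 = 3.96
  Reading responses 88 × 0.07 = 6.16
Sum = 80.8
80.8 is ≥ 65.5 and < 83 → Proficient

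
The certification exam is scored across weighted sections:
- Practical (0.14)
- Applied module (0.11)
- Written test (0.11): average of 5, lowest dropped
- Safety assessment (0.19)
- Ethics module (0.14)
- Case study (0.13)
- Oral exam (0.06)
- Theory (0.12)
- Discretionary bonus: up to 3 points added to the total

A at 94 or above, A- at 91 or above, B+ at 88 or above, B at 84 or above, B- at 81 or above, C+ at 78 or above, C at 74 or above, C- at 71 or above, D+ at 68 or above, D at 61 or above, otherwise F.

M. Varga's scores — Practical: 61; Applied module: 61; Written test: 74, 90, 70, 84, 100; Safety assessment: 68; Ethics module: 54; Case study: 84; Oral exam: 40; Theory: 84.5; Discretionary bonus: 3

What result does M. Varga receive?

Written test: drop 70 → average of remaining 4 = 348/4 = 87
Weighted total:
  Practical 61 × 0.14 = 8.54
  Applied module 61 × 0.11 = 6.71
  Written test 87 × 0.11 = 9.57
  Safety assessment 68 × 0.19 = 12.92
  Ethics module 54 × 0.14 = 7.56
  Case study 84 × 0.13 = 10.92
  Oral exam 40 × 0.06 = 2.4
  Theory 84.5 × 0.12 = 10.14
Sum = 68.76
Discretionary bonus: 68.76 + 3 = 71.76
71.76 is ≥ 71 and < 74 → C-

C-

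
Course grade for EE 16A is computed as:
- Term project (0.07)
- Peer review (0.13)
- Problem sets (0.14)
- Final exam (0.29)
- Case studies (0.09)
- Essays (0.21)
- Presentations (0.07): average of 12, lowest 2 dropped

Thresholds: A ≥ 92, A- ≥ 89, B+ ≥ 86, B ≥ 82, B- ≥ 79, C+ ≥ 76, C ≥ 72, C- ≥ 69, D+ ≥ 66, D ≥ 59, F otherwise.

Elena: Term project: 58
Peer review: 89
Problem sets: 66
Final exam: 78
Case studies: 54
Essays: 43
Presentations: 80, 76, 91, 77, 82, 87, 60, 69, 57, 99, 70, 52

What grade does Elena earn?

D+

Presentations: drop 52, 57 → average of remaining 10 = 791/10 = 79.1
Weighted total:
  Term project 58 × 0.07 = 4.06
  Peer review 89 × 0.13 = 11.57
  Problem sets 66 × 0.14 = 9.24
  Final exam 78 × 0.29 = 22.62
  Case studies 54 × 0.09 = 4.86
  Essays 43 × 0.21 = 9.03
  Presentations 79.1 × 0.07 = 5.537
Sum = 66.917
66.917 is ≥ 66 and < 69 → D+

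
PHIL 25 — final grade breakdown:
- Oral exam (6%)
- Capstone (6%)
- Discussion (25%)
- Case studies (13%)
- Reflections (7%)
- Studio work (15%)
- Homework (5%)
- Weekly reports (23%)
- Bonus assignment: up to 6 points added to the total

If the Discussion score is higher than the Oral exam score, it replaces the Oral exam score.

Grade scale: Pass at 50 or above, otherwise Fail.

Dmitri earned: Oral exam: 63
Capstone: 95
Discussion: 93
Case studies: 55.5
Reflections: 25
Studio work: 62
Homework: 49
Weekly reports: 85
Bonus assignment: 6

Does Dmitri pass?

Pass

Discussion (93) > Oral exam (63), so Oral exam counts as 93.
Weighted total:
  Oral exam 93 × 0.06 = 5.58
  Capstone 95 × 0.06 = 5.7
  Discussion 93 × 0.25 = 23.25
  Case studies 55.5 × 0.13 = 7.215
  Reflections 25 × 0.07 = 1.75
  Studio work 62 × 0.15 = 9.3
  Homework 49 × 0.05 = 2.45
  Weekly reports 85 × 0.23 = 19.55
Sum = 74.795
Bonus assignment: 74.795 + 6 = 80.795
80.795 ≥ 50 → Pass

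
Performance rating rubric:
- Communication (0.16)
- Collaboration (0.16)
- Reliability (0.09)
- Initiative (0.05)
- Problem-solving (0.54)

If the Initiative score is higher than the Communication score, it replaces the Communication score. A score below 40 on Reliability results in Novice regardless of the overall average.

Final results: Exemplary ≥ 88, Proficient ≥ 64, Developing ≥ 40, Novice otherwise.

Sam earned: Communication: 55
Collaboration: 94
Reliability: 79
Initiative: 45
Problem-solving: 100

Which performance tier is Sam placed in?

Proficient

Initiative (45) ≤ Communication (55), so Communication stays at 55.
Reliability score 79 ≥ 40: minimum met.
Weighted total:
  Communication 55 × 0.16 = 8.8
  Collaboration 94 × 0.16 = 15.04
  Reliability 79 × 0.09 = 7.11
  Initiative 45 × 0.05 = 2.25
  Problem-solving 100 × 0.54 = 54
Sum = 87.2
87.2 is ≥ 64 and < 88 → Proficient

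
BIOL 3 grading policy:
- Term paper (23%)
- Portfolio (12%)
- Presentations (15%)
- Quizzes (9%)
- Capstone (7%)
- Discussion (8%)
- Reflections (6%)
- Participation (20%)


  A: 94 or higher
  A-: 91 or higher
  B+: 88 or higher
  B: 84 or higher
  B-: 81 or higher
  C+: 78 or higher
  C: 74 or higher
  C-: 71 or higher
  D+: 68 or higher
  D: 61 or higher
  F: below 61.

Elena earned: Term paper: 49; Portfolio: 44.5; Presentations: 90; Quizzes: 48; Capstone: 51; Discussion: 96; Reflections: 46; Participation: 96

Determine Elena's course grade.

D

Weighted total:
  Term paper 49 × 0.23 = 11.27
  Portfolio 44.5 × 0.12 = 5.34
  Presentations 90 × 0.15 = 13.5
  Quizzes 48 × 0.09 = 4.32
  Capstone 51 × 0.07 = 3.57
  Discussion 96 × 0.08 = 7.68
  Reflections 46 × 0.06 = 2.76
  Participation 96 × 0.2 = 19.2
Sum = 67.64
67.64 is ≥ 61 and < 68 → D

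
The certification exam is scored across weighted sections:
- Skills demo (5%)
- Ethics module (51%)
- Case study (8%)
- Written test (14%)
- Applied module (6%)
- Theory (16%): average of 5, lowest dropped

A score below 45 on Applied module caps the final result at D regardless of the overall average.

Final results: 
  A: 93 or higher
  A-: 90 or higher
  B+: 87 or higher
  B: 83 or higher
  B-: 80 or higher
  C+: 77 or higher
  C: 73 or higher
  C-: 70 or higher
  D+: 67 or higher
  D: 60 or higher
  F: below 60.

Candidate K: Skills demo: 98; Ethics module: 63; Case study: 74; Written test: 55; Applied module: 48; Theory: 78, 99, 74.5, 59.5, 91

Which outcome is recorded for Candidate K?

D+

Theory: drop 59.5 → average of remaining 4 = 342.5/4 = 85.625
Applied module score 48 ≥ 45: minimum met.
Weighted total:
  Skills demo 98 × 0.05 = 4.9
  Ethics module 63 × 0.51 = 32.13
  Case study 74 × 0.08 = 5.92
  Written test 55 × 0.14 = 7.7
  Applied module 48 × 0.06 = 2.88
  Theory 85.625 × 0.16 = 13.7
Sum = 67.23
67.23 is ≥ 67 and < 70 → D+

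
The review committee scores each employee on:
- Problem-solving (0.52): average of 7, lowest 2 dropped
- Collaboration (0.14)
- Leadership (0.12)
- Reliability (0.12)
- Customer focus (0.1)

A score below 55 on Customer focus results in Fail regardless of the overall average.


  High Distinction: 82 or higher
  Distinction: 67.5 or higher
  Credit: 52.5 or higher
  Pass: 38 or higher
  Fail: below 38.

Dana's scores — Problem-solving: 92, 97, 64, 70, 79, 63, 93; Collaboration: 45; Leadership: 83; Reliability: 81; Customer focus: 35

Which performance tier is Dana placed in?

Fail

Problem-solving: drop 63, 64 → average of remaining 5 = 431/5 = 86.2
Customer focus score 35 < 55: minimum not met.
Weighted total:
  Problem-solving 86.2 × 0.52 = 44.824
  Collaboration 45 × 0.14 = 6.3
  Leadership 83 × 0.12 = 9.96
  Reliability 81 × 0.12 = 9.72
  Customer focus 35 × 0.1 = 3.5
Sum = 74.304
Because the Customer focus minimum was not met, the result is Fail.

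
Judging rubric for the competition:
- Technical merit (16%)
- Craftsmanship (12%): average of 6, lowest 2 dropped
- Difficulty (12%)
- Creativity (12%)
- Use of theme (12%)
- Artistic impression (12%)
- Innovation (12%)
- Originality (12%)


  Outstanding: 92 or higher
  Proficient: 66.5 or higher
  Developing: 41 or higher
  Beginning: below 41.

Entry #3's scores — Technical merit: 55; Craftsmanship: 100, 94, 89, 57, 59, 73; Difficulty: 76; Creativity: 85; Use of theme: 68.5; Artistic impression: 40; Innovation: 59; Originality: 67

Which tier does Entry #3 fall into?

Craftsmanship: drop 57, 59 → average of remaining 4 = 356/4 = 89
Weighted total:
  Technical merit 55 × 0.16 = 8.8
  Craftsmanship 89 × 0.12 = 10.68
  Difficulty 76 × 0.12 = 9.12
  Creativity 85 × 0.12 = 10.2
  Use of theme 68.5 × 0.12 = 8.22
  Artistic impression 40 × 0.12 = 4.8
  Innovation 59 × 0.12 = 7.08
  Originality 67 × 0.12 = 8.04
Sum = 66.94
66.94 is ≥ 66.5 and < 92 → Proficient

Proficient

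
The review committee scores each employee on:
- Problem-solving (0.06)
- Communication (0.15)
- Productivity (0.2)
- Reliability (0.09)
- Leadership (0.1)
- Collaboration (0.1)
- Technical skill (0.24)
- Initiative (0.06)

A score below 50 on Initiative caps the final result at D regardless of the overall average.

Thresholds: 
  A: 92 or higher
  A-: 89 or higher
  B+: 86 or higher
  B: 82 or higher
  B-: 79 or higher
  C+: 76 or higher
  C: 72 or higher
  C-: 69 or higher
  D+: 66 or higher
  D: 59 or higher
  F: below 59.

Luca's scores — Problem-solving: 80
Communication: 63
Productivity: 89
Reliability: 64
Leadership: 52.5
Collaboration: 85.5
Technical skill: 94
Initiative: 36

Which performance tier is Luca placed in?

Initiative score 36 < 50: minimum not met.
Weighted total:
  Problem-solving 80 × 0.06 = 4.8
  Communication 63 × 0.15 = 9.45
  Productivity 89 × 0.2 = 17.8
  Reliability 64 × 0.09 = 5.76
  Leadership 52.5 × 0.1 = 5.25
  Collaboration 85.5 × 0.1 = 8.55
  Technical skill 94 × 0.24 = 22.56
  Initiative 36 × 0.06 = 2.16
Sum = 76.33
76.33 would be C+; cap at D applies → D.

D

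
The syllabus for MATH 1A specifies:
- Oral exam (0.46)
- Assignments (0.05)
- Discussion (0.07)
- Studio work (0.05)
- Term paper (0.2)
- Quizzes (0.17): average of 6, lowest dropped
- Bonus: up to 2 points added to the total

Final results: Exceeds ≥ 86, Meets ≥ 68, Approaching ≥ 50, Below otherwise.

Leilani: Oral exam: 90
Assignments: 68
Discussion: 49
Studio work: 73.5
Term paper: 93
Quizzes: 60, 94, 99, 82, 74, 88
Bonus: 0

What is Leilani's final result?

Quizzes: drop 60 → average of remaining 5 = 437/5 = 87.4
Weighted total:
  Oral exam 90 × 0.46 = 41.4
  Assignments 68 × 0.05 = 3.4
  Discussion 49 × 0.07 = 3.43
  Studio work 73.5 × 0.05 = 3.675
  Term paper 93 × 0.2 = 18.6
  Quizzes 87.4 × 0.17 = 14.858
Sum = 85.363
Bonus: 85.363 + 0 = 85.363
85.363 is ≥ 68 and < 86 → Meets

Meets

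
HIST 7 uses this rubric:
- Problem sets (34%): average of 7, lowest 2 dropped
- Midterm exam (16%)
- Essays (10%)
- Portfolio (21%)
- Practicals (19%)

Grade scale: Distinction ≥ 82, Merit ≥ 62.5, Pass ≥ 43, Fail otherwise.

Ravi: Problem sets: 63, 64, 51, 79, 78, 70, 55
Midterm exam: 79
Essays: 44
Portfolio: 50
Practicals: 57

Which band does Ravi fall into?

Pass

Problem sets: drop 51, 55 → average of remaining 5 = 354/5 = 70.8
Weighted total:
  Problem sets 70.8 × 0.34 = 24.072
  Midterm exam 79 × 0.16 = 12.64
  Essays 44 × 0.1 = 4.4
  Portfolio 50 × 0.21 = 10.5
  Practicals 57 × 0.19 = 10.83
Sum = 62.442
62.442 is ≥ 43 and < 62.5 → Pass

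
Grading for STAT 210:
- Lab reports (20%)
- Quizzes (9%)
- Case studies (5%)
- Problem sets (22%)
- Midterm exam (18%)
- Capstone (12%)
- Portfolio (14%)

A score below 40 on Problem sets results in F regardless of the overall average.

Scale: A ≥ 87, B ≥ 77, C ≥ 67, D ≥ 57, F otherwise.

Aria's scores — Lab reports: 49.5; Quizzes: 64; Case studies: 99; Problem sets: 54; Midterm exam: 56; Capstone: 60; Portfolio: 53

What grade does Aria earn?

Problem sets score 54 ≥ 40: minimum met.
Weighted total:
  Lab reports 49.5 × 0.2 = 9.9
  Quizzes 64 × 0.09 = 5.76
  Case studies 99 × 0.05 = 4.95
  Problem sets 54 × 0.22 = 11.88
  Midterm exam 56 × 0.18 = 10.08
  Capstone 60 × 0.12 = 7.2
  Portfolio 53 × 0.14 = 7.42
Sum = 57.19
57.19 is ≥ 57 and < 67 → D

D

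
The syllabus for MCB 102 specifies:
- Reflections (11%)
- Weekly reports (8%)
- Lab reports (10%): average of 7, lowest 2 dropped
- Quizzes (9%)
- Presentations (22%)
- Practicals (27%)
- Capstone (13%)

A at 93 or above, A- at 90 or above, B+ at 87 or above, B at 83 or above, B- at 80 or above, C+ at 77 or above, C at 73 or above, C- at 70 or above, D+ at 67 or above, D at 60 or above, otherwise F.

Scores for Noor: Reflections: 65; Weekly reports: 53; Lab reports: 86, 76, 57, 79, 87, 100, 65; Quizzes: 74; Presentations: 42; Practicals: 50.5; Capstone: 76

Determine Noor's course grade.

Lab reports: drop 57, 65 → average of remaining 5 = 428/5 = 85.6
Weighted total:
  Reflections 65 × 0.11 = 7.15
  Weekly reports 53 × 0.08 = 4.24
  Lab reports 85.6 × 0.1 = 8.56
  Quizzes 74 × 0.09 = 6.66
  Presentations 42 × 0.22 = 9.24
  Practicals 50.5 × 0.27 = 13.635
  Capstone 76 × 0.13 = 9.88
Sum = 59.365
59.365 < 60 → F

F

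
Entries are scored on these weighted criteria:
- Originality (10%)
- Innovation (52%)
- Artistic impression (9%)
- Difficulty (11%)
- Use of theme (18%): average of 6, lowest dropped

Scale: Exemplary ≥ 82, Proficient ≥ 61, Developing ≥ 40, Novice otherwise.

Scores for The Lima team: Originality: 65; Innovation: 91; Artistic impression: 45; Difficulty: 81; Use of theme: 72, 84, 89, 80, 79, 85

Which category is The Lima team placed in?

Proficient

Use of theme: drop 72 → average of remaining 5 = 417/5 = 83.4
Weighted total:
  Originality 65 × 0.1 = 6.5
  Innovation 91 × 0.52 = 47.32
  Artistic impression 45 × 0.09 = 4.05
  Difficulty 81 × 0.11 = 8.91
  Use of theme 83.4 × 0.18 = 15.012
Sum = 81.792
81.792 is ≥ 61 and < 82 → Proficient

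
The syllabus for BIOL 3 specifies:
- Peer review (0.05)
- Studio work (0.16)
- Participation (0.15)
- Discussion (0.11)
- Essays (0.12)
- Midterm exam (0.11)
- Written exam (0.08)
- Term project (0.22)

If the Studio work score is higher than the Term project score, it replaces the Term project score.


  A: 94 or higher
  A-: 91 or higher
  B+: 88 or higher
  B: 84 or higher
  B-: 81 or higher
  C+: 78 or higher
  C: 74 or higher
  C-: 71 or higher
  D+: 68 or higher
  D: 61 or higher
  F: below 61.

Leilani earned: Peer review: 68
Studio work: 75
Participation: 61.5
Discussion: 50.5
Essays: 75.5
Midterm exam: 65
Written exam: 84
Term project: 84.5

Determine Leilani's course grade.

Studio work (75) ≤ Term project (84.5), so Term project stays at 84.5.
Weighted total:
  Peer review 68 × 0.05 = 3.4
  Studio work 75 × 0.16 = 12
  Participation 61.5 × 0.15 = 9.225
  Discussion 50.5 × 0.11 = 5.555
  Essays 75.5 × 0.12 = 9.06
  Midterm exam 65 × 0.11 = 7.15
  Written exam 84 × 0.08 = 6.72
  Term project 84.5 × 0.22 = 18.59
Sum = 71.7
71.7 is ≥ 71 and < 74 → C-

C-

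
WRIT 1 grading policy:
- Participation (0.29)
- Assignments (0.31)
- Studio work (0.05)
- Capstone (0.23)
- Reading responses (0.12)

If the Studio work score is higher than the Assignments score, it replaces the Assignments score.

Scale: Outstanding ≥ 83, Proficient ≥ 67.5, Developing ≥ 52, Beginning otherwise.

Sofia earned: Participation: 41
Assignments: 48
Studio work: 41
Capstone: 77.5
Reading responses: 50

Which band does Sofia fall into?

Studio work (41) ≤ Assignments (48), so Assignments stays at 48.
Weighted total:
  Participation 41 × 0.29 = 11.89
  Assignments 48 × 0.31 = 14.88
  Studio work 41 × 0.05 = 2.05
  Capstone 77.5 × 0.23 = 17.825
  Reading responses 50 × 0.12 = 6
Sum = 52.645
52.645 is ≥ 52 and < 67.5 → Developing

Developing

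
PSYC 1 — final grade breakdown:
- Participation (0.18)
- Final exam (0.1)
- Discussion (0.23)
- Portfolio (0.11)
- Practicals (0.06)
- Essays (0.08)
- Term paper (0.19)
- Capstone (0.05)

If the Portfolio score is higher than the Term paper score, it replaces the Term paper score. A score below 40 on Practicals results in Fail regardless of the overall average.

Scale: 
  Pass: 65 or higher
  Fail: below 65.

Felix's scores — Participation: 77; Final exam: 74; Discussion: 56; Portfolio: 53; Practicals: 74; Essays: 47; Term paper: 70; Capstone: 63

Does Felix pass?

Fail

Portfolio (53) ≤ Term paper (70), so Term paper stays at 70.
Practicals score 74 ≥ 40: minimum met.
Weighted total:
  Participation 77 × 0.18 = 13.86
  Final exam 74 × 0.1 = 7.4
  Discussion 56 × 0.23 = 12.88
  Portfolio 53 × 0.11 = 5.83
  Practicals 74 × 0.06 = 4.44
  Essays 47 × 0.08 = 3.76
  Term paper 70 × 0.19 = 13.3
  Capstone 63 × 0.05 = 3.15
Sum = 64.62
64.62 < 65 → Fail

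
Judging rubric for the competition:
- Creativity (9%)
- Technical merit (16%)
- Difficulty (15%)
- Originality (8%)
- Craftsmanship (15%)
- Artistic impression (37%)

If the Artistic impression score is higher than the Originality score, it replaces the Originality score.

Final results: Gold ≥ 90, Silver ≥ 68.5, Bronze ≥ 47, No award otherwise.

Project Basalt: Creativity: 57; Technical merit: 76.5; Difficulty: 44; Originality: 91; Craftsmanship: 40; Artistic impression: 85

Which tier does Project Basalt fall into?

Silver

Artistic impression (85) ≤ Originality (91), so Originality stays at 91.
Weighted total:
  Creativity 57 × 0.09 = 5.13
  Technical merit 76.5 × 0.16 = 12.24
  Difficulty 44 × 0.15 = 6.6
  Originality 91 × 0.08 = 7.28
  Craftsmanship 40 × 0.15 = 6
  Artistic impression 85 × 0.37 = 31.45
Sum = 68.7
68.7 is ≥ 68.5 and < 90 → Silver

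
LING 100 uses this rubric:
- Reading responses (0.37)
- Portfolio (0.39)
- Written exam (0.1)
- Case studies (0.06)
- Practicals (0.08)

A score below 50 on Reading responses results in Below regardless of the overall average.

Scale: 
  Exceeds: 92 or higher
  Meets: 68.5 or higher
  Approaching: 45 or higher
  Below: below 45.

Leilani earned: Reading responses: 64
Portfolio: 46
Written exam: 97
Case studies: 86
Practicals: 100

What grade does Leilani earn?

Reading responses score 64 ≥ 50: minimum met.
Weighted total:
  Reading responses 64 × 0.37 = 23.68
  Portfolio 46 × 0.39 = 17.94
  Written exam 97 × 0.1 = 9.7
  Case studies 86 × 0.06 = 5.16
  Practicals 100 × 0.08 = 8
Sum = 64.48
64.48 is ≥ 45 and < 68.5 → Approaching

Approaching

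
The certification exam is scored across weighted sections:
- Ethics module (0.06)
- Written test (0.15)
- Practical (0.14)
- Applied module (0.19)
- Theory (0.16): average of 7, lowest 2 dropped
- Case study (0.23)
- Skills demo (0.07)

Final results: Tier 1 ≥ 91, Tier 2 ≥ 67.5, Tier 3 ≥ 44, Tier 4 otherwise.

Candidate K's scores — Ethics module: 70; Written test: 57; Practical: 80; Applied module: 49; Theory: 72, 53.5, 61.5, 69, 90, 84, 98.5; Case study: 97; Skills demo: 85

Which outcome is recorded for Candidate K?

Theory: drop 53.5, 61.5 → average of remaining 5 = 413.5/5 = 82.7
Weighted total:
  Ethics module 70 × 0.06 = 4.2
  Written test 57 × 0.15 = 8.55
  Practical 80 × 0.14 = 11.2
  Applied module 49 × 0.19 = 9.31
  Theory 82.7 × 0.16 = 13.232
  Case study 97 × 0.23 = 22.31
  Skills demo 85 × 0.07 = 5.95
Sum = 74.752
74.752 is ≥ 67.5 and < 91 → Tier 2

Tier 2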